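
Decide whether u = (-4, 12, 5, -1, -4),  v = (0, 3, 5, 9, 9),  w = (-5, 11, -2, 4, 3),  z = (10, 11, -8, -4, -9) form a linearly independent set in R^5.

linearly independent

Row-reduce the matrix whose columns are u, v, w, z.
The reduction yields 4 nonzero rows, so the rank is 4.
Since rank = 4 (the number of vectors), the set is linearly independent.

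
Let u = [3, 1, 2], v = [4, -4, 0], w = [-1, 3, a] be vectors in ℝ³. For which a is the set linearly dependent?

Dependence holds iff the 3×3 matrix [u v w] is singular.
Cofactor expansion gives det = 16 - 16*a.
Setting this to zero gives a = 1.

a = 1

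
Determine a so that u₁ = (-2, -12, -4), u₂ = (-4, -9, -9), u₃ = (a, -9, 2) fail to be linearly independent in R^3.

The vectors are dependent exactly when the determinant of the matrix with rows u₁, u₂, u₃ vanishes.
The determinant works out to 72*a - 42.
Solving 72*a - 42 = 0 yields a = 7/12.

a = 7/12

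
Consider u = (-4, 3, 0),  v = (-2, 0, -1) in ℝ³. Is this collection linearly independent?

linearly independent

Row-reduce the matrix whose columns are u, v.
The reduction yields 2 nonzero rows, so the rank is 2.
Since rank = 2 (the number of vectors), the set is linearly independent.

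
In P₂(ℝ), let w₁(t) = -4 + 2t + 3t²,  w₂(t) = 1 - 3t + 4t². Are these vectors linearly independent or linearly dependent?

linearly independent

Write each element as a coordinate vector in ℝ³ using {1, t, t²}.
Row-reduce the matrix whose columns are w₁, w₂.
The reduction yields 2 nonzero rows, so the rank is 2.
Since rank = 2 (the number of vectors), the set is linearly independent.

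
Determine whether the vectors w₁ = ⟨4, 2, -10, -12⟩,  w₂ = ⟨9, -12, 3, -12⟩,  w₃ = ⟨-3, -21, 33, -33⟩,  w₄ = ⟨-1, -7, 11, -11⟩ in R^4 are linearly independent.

linearly dependent

The matrix [w₁|w₂|w₃|w₄] has determinant 0.
A zero determinant means the columns are linearly dependent.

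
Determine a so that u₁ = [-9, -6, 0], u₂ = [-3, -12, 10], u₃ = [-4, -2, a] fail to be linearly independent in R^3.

The set is linearly dependent precisely when det[u₁; u₂; u₃] = 0.
Cofactor expansion gives det = 90*a + 60.
This vanishes exactly when a = -2/3.

a = -2/3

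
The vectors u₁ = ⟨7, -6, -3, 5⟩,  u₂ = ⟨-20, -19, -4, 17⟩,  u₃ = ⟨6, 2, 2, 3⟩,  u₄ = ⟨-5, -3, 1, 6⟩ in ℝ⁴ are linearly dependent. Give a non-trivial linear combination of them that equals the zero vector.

Write the vectors as columns of a matrix and find a nonzero vector in its null space.
One solution (up to scaling) is (1, -1, -2, 3).

u₁ - u₂ - 2u₃ + 3u₄ = 0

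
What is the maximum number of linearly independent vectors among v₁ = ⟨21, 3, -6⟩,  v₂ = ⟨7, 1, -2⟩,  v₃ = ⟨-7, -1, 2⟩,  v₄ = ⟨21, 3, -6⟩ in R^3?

1

Row-reduce the 4×3 matrix with these as rows.
There is 1 pivot column, so rank = 1.
(With 4 elements in a 3-dimensional space the rank is at most 3.)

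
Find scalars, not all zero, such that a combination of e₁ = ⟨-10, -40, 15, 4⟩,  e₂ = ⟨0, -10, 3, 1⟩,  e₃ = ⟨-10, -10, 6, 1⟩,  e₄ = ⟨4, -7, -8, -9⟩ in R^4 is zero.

Row-reduce the matrix with e₁, e₂, e₃, e₄ as columns; the null space gives the coefficients.
One solution (up to scaling) is (1, -3, -1, 0).

e₁ - 3e₂ - e₃ = 0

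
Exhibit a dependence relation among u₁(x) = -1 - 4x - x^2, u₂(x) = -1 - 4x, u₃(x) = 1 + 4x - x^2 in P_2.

u₁ - 2u₂ - u₃ = 0

Take coordinates with respect to {1, x, x^2}.
Write the vectors as columns of a matrix and find a nonzero vector in its null space.
A generator of the null space is (1, -2, -1).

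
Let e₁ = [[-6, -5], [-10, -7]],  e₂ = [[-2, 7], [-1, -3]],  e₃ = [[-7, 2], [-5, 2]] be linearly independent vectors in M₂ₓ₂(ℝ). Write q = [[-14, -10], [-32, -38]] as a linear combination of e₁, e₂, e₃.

q = 4e₁ + 2e₂ - 2e₃

Work in coordinates with respect to the standard basis {E₁₁, E₁₂, E₂₁, E₂₂}.
Set up the augmented matrix [e₁ | e₂ | e₃ | q] and row-reduce.
Row-reducing the augmented matrix gives the unique coefficients (a₁, a₂, a₃) = (4, 2, -2).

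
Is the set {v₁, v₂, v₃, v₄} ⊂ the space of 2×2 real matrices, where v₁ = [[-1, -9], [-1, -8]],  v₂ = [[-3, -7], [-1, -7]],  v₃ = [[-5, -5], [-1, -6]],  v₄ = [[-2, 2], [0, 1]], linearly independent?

linearly dependent

Write each element as a coordinate vector in ℝ⁴ using {E₁₁, E₁₂, E₂₁, E₂₂}.
Row-reduce the matrix whose columns are v₁, v₂, v₃, v₄.
The reduction yields 2 nonzero rows, so the rank is 2.
Since rank 2 < 4, the set is linearly dependent.
Indeed v₁ - 2v₂ + v₃ = 0.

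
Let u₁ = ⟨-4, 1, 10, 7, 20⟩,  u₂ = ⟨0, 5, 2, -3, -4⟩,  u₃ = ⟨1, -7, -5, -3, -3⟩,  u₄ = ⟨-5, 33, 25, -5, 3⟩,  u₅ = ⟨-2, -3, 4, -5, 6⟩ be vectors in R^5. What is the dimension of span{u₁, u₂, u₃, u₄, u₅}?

Form the matrix with u₁, u₂, u₃, u₄, u₅ as columns and reduce.
Reduction leaves 3 leading entries, giving rank 3.

dim = 3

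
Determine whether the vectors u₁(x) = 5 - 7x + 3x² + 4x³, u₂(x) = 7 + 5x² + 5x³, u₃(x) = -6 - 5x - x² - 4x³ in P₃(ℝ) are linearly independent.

linearly independent

Write each element as a coordinate vector in ℝ⁴ using {1, x, …, x³}.
Row-reduce the matrix whose columns are u₁, u₂, u₃.
The reduction yields 3 nonzero rows, so the rank is 3.
Since rank = 3 (the number of vectors), the set is linearly independent.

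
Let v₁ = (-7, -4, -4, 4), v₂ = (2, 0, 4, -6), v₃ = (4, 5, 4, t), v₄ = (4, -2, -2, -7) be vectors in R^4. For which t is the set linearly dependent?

t = 8/5

Dependence holds iff the 4×4 matrix [v₁ v₂ v₃ v₄] is singular.
The determinant works out to 120*t - 192.
Setting this to zero gives t = 8/5.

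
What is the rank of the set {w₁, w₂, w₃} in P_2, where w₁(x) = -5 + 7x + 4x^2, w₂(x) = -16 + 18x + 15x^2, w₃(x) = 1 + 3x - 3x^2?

Represent each element by its coordinate vector in ℝ³.
Form the matrix with w₁, w₂, w₃ as columns and reduce.
There are 2 pivot columns, so rank = 2.

2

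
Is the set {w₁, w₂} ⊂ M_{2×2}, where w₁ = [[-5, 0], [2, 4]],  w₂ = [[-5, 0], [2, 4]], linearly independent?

linearly dependent

Write each element as a coordinate vector in ℝ⁴ using {E₁₁, E₁₂, E₂₁, E₂₂}.
Row-reduce the matrix whose columns are w₁, w₂.
The reduction yields 1 nonzero row, so the rank is 1.
Since rank 1 < 2, the set is linearly dependent.
Indeed w₁ - w₂ = 0.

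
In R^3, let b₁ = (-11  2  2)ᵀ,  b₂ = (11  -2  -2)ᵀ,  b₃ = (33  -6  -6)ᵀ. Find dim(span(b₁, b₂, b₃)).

dim = 1

Put the 3×3 matrix [b₁|b₂|b₃] into echelon form.
Exactly 1 pivot survives; hence the rank is 1.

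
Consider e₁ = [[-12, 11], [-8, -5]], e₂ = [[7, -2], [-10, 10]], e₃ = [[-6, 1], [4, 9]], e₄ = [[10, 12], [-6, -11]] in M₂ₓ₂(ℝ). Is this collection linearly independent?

Take coordinates with respect to the standard basis {E₁₁, E₁₂, E₂₁, E₂₂}.
Place the vectors as rows of a 4×4 matrix and reduce to echelon form.
The reduction yields 4 nonzero rows, so the rank is 4.
Since rank = 4 (the number of vectors), the set is linearly independent.

linearly independent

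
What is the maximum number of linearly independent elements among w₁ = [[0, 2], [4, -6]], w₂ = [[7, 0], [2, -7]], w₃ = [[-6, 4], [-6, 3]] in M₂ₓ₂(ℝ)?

3

Represent each element by its coordinate vector in ℝ⁴.
Row-reduce the 3×4 matrix with these as rows.
Reduction leaves 3 leading entries, giving rank 3.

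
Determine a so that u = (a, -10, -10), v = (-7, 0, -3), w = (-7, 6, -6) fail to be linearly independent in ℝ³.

a = -35

Dependence holds iff the 3×3 matrix [u v w] is singular.
Expanding, det = 18*a + 630.
Setting this to zero gives a = -35.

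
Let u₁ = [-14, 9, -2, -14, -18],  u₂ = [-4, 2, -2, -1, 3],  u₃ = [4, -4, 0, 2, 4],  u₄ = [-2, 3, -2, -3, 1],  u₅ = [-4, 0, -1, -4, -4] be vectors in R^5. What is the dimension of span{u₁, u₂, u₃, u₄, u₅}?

4

Put the 5×5 matrix [u₁|u₂|u₃|u₄|u₅] into echelon form.
Reduction leaves 4 leading entries, giving rank 4.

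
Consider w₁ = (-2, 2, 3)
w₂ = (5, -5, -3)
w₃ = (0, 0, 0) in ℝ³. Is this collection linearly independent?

linearly dependent

One of the vectors is the zero vector, so the set is linearly dependent.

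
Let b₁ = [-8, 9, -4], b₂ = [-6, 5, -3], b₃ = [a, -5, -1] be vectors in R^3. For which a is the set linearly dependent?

Place the vectors as rows of a 3×3 matrix; dependence ⇔ determinant zero.
Cofactor expansion gives det = -7*a - 14.
Solving -7*a - 14 = 0 yields a = -2.

a = -2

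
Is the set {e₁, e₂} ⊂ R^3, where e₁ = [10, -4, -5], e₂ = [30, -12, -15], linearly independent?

linearly dependent

Place the vectors as rows of a 2×3 matrix and reduce to echelon form.
The reduction yields 1 nonzero row, so the rank is 1.
Since rank 1 < 2, the set is linearly dependent.
Indeed 3e₁ - e₂ = 0.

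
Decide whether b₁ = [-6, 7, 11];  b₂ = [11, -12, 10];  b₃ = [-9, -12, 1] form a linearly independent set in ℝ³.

Row-reduce the matrix whose columns are b₁, b₂, b₃.
The reduction yields 3 nonzero rows, so the rank is 3.
Since rank = 3 (the number of vectors), the set is linearly independent.

linearly independent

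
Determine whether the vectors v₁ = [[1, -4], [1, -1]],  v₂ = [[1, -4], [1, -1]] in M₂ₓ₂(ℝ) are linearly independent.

linearly dependent

Take coordinates with respect to the standard basis {E₁₁, E₁₂, E₂₁, E₂₂}.
Two of the vectors are equal, giving an immediate dependence.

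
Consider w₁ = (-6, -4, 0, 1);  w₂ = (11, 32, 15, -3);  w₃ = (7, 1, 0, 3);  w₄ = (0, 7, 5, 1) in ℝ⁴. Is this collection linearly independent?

Place the vectors as rows of a 4×4 matrix and reduce to echelon form.
The reduction yields 3 nonzero rows, so the rank is 3.
Since rank 3 < 4, the set is linearly dependent.
Indeed 3w₁ + w₂ + w₃ - 3w₄ = 0.

linearly dependent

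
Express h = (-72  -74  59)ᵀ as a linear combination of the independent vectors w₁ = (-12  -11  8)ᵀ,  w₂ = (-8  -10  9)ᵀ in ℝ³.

h = 4w₁ + 3w₂

Set up the augmented matrix [w₁ | w₂ | h] and row-reduce.
The system has the unique solution (a₁, a₂) = (4, 3).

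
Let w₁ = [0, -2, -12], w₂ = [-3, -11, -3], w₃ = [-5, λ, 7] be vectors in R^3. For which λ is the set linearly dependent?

λ = -49/3

The vectors are dependent exactly when the determinant of the matrix with rows w₁, w₂, w₃ vanishes.
Cofactor expansion gives det = 36*λ + 588.
Solving 36*λ + 588 = 0 yields λ = -49/3.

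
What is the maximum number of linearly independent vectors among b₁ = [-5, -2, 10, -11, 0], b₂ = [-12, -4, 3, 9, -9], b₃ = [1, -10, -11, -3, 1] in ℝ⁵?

3

Put the 5×3 matrix [b₁|b₂|b₃] into echelon form.
The echelon form has 3 nonzero rows, so the rank is 3.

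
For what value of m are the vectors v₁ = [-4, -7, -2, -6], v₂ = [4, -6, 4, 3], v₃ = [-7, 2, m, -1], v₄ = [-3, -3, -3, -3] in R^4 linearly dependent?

The set is linearly dependent precisely when det[v₁; v₂; v₃; v₄] = 0.
Expanding, det = 51*m + 663.
This vanishes exactly when m = -13.

m = -13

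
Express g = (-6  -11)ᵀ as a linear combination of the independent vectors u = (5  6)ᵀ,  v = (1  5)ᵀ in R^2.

g = -u - v

Since u, v are independent, the coefficients expressing g are uniquely determined by a linear system.
Row-reducing the augmented matrix gives the unique coefficients (c₁, c₂) = (-1, -1).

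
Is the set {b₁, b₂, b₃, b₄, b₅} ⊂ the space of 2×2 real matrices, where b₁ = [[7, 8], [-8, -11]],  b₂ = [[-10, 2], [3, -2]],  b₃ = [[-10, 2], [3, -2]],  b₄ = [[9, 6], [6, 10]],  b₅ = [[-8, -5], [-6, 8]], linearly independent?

linearly dependent

Write each element as a coordinate vector in ℝ⁴ using {E₁₁, E₁₂, E₂₁, E₂₂}.
There are 5 vectors in a 4-dimensional space, so they cannot be linearly independent.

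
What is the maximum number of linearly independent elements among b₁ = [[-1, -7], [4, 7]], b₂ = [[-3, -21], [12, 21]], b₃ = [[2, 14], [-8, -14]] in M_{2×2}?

Represent each element by its coordinate vector in ℝ⁴.
Row-reduce the 3×4 matrix with these as rows.
Exactly 1 pivot survives; hence the rank is 1.

1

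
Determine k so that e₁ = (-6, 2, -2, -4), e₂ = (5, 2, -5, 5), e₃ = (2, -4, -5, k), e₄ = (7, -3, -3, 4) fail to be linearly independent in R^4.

k = -5/6

Place the vectors as rows of a 4×4 matrix; dependence ⇔ determinant zero.
Expanding, det = -144*k - 120.
This vanishes exactly when k = -5/6.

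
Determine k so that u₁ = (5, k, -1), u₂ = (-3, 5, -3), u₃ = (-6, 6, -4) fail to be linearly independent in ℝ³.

The vectors are dependent exactly when the determinant of the matrix with rows u₁, u₂, u₃ vanishes.
Cofactor expansion gives det = 6*k - 22.
Setting this to zero gives k = 11/3.

k = 11/3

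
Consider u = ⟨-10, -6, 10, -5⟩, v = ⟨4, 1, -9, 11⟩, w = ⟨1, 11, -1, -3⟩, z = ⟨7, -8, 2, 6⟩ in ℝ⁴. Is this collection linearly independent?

linearly independent

The matrix [u|v|w|z] has determinant -7148.
A nonzero determinant means the columns are linearly independent.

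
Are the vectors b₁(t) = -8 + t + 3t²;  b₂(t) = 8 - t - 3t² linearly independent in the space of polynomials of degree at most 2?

linearly dependent

Write each element as a coordinate vector in ℝ³ using {1, t, t²}.
Row-reduce the matrix whose columns are b₁, b₂.
The reduction yields 1 nonzero row, so the rank is 1.
Since rank 1 < 2, the set is linearly dependent.
Indeed b₁ + b₂ = 0.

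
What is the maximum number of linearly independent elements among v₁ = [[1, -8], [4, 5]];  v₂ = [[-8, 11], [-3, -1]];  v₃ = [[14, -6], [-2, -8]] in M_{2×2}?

Represent each element by its coordinate vector in ℝ⁴.
Form the matrix with v₁, v₂, v₃ as columns and reduce.
There are 2 pivot columns, so rank = 2.

2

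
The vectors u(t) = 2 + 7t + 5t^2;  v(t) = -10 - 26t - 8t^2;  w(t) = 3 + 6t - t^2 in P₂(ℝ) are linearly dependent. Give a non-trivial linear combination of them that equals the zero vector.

Pass to coordinate vectors relative to the basis {1, t, t^2}.
Set up α₁u + … + α₃w = 0 and solve the homogeneous system.
A generator of the null space is (2, 1, 2).

2u + v + 2w = 0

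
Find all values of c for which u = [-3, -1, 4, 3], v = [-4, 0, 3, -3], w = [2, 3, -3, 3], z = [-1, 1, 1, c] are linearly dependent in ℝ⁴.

c = 16/5

Place the vectors as rows of a 4×4 matrix; dependence ⇔ determinant zero.
Cofactor expansion gives det = 48 - 15*c.
Setting this to zero gives c = 16/5.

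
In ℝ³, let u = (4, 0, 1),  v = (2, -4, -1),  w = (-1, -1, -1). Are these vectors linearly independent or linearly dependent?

The matrix [u|v|w] has determinant 6.
A nonzero determinant means the columns are linearly independent.

linearly independent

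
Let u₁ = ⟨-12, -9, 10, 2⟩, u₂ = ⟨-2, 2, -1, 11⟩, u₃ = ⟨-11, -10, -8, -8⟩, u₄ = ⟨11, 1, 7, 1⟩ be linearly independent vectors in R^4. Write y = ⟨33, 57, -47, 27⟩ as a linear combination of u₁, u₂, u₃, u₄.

Write y = α₁u₁ + … + α₄u₄ and equate components.
Back-substitution yields (α₁, …, α₄) = (-4, 2, -2, -3).

y = -4u₁ + 2u₂ - 2u₃ - 3u₄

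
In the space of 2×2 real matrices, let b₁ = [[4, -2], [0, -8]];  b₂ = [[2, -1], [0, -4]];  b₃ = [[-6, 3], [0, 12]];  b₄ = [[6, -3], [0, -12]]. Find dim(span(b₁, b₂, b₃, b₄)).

dim = 1

Use coordinates relative to {E₁₁, E₁₂, E₂₁, E₂₂}.
Row-reduce the 4×4 matrix with these as rows.
Reduction leaves 1 leading entry, giving rank 1.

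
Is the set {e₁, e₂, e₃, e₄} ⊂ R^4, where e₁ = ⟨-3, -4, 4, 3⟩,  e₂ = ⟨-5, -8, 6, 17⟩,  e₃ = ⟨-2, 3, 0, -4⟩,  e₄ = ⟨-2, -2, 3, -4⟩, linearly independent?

The matrix [e₁|e₂|e₃|e₄] has determinant 0.
A zero determinant means the columns are linearly dependent.

linearly dependent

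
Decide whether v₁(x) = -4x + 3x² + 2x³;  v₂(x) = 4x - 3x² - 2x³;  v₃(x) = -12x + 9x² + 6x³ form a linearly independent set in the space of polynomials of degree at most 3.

Take coordinates with respect to the standard basis {1, x, …, x³}.
Row-reduce the matrix whose columns are v₁, v₂, v₃.
The reduction yields 1 nonzero row, so the rank is 1.
Since rank 1 < 3, the set is linearly dependent.
Indeed v₁ + v₂ = 0.

linearly dependent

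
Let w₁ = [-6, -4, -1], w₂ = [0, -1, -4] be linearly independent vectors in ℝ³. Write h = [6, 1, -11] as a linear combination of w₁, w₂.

h = -w₁ + 3w₂

Write h = c₁w₁ + c₂w₂ and equate components.
Row-reducing the augmented matrix gives the unique coefficients (c₁, c₂) = (-1, 3).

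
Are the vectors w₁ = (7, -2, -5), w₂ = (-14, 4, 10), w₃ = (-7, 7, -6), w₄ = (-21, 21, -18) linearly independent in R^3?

linearly dependent

There are 4 vectors in a 3-dimensional space, so they cannot be linearly independent.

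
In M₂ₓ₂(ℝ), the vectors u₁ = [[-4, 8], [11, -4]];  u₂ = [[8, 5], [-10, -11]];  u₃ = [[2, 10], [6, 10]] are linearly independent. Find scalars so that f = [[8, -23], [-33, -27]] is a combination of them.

f = -u₁ + u₂ - 2u₃

Work in coordinates with respect to the standard basis {E₁₁, E₁₂, E₂₁, E₂₂}.
Solve the system with u₁, u₂, u₃ as columns and f as the right-hand side.
The system has the unique solution (a₁, a₂, a₃) = (-1, 1, -2).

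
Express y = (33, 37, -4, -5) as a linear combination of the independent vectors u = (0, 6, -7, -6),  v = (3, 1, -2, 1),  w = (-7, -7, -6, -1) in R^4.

y = 2u + 4v - 3w

Solve the system with u, v, w as columns and y as the right-hand side.
The system has the unique solution (a₁, a₂, a₃) = (2, 4, -3).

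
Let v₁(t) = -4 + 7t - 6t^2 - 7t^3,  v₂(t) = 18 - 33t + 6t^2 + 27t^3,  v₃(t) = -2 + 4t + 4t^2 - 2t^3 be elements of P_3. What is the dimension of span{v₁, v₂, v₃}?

2

Pass to coordinate vectors with respect to the basis {1, t, …, t^3}.
Put the 4×3 matrix [v₁|v₂|v₃] into echelon form.
There are 2 pivot columns, so rank = 2.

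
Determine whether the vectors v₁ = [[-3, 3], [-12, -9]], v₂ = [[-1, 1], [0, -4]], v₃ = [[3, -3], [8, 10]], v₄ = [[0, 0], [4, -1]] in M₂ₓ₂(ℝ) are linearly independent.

linearly dependent

Take coordinates with respect to the standard basis {E₁₁, E₁₂, E₂₁, E₂₂}.
Row-reduce the matrix whose columns are v₁, v₂, v₃, v₄.
The reduction yields 2 nonzero rows, so the rank is 2.
Since rank 2 < 4, the set is linearly dependent.
Indeed 2v₁ + 3v₂ + 3v₃ = 0.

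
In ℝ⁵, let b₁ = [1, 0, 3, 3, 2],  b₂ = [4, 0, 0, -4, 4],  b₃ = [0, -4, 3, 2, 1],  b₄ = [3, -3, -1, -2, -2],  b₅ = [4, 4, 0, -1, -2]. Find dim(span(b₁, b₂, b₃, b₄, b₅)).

Row-reduce the 5×5 matrix with these as rows.
Exactly 5 pivots survive; hence the rank is 5.

dim = 5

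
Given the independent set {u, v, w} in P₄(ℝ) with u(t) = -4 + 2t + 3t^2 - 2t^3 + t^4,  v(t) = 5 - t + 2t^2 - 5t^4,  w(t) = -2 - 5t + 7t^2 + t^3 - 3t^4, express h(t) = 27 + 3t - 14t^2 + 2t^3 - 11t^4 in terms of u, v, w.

Work in coordinates with respect to the standard basis {1, t, …, t^4}.
Write h = a₁u + … + a₃w and equate components.
Row-reducing the augmented matrix gives the unique coefficients (a₁, a₂, a₃) = (-2, 3, -2).

h = -2u + 3v - 2w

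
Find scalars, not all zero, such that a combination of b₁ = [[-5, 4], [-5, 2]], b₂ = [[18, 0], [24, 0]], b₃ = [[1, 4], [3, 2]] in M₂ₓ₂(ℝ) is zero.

Take coordinates with respect to {E₁₁, E₁₂, E₂₁, E₂₂}.
Set up α₁b₁ + … + α₃b₃ = 0 and solve the homogeneous system.
One solution (up to scaling) is (3, 1, -3).

3b₁ + b₂ - 3b₃ = 0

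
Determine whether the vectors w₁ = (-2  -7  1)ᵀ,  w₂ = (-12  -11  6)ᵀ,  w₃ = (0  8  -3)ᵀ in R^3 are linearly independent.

Place the vectors as rows of a 3×3 matrix and reduce to echelon form.
The reduction yields 3 nonzero rows, so the rank is 3.
Since rank = 3 (the number of vectors), the set is linearly independent.

linearly independent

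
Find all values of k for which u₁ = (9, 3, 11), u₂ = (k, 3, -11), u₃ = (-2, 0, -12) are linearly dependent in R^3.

Dependence holds iff the 3×3 matrix [u₁ u₂ u₃] is singular.
Expanding, det = 36*k - 192.
This vanishes exactly when k = 16/3.

k = 16/3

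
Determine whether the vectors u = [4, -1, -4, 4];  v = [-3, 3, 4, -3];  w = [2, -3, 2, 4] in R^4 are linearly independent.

linearly independent

Row-reduce the matrix whose columns are u, v, w.
The reduction yields 3 nonzero rows, so the rank is 3.
Since rank = 3 (the number of vectors), the set is linearly independent.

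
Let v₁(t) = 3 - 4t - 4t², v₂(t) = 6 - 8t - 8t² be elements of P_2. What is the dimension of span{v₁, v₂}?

1

Use coordinates relative to {1, t, t²}.
Form the matrix with v₁, v₂ as columns and reduce.
Exactly 1 pivot survives; hence the rank is 1.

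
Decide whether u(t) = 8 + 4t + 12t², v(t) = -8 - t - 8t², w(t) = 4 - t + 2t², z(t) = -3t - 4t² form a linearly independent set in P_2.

linearly dependent

Write each element as a coordinate vector in ℝ³ using {1, t, t²}.
There are 4 vectors in a 3-dimensional space, so they cannot be linearly independent.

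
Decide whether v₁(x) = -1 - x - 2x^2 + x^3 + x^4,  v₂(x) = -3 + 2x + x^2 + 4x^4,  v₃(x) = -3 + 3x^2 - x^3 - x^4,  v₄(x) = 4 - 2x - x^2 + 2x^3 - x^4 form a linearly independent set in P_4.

Take coordinates with respect to the standard basis {1, x, …, x^4}.
Place the vectors as rows of a 4×5 matrix and reduce to echelon form.
The reduction yields 4 nonzero rows, so the rank is 4.
Since rank = 4 (the number of vectors), the set is linearly independent.

linearly independent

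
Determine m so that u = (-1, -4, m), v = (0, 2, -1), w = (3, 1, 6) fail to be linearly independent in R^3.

m = -1/6

Dependence holds iff the 3×3 matrix [u v w] is singular.
Expanding, det = -6*m - 1.
Solving -6*m - 1 = 0 yields m = -1/6.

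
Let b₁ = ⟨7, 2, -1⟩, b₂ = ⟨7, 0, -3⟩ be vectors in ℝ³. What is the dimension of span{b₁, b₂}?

2

Row-reduce the 2×3 matrix with these as rows.
Reduction leaves 2 leading entries, giving rank 2.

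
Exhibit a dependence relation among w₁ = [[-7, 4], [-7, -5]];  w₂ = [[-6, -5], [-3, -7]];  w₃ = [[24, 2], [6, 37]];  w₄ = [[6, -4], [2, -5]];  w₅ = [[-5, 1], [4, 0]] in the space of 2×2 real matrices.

3w₁ + w₂ + w₃ + 3w₄ + 3w₅ = 0

Write each element as a vector in ℝ⁴ using {E₁₁, E₁₂, E₂₁, E₂₂}.
Solve the homogeneous system with w₁, w₂, w₃, w₄, w₅ as columns by row-reducing the coefficient matrix.
A generator of the null space is (3, 1, 1, 3, 3).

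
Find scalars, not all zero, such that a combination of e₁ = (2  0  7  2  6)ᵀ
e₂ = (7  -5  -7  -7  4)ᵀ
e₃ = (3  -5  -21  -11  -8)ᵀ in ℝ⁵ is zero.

Solve the homogeneous system with e₁, e₂, e₃ as columns by row-reducing the coefficient matrix.
One solution (up to scaling) is (2, -1, 1).

2e₁ - e₂ + e₃ = 0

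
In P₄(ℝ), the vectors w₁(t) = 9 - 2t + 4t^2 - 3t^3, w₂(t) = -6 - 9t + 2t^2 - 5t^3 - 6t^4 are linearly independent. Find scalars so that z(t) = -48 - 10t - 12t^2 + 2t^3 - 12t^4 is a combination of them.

Identify each element with its coordinate vector in ℝ⁵ via {1, t, …, t^4}.
Since w₁, w₂ are independent, the coefficients expressing z are uniquely determined by a linear system.
Row-reducing the augmented matrix gives the unique coefficients (α₁, α₂) = (-4, 2).

z = -4w₁ + 2w₂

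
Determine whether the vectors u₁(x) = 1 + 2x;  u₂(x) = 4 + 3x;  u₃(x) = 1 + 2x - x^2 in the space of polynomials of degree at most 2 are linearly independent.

linearly independent

Take coordinates with respect to the standard basis {1, x, x^2}.
Row-reduce the matrix whose columns are u₁, u₂, u₃.
The reduction yields 3 nonzero rows, so the rank is 3.
Since rank = 3 (the number of vectors), the set is linearly independent.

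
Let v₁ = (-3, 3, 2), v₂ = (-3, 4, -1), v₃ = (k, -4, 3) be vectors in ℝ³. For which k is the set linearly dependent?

k = 27/11

Dependence holds iff the 3×3 matrix [v₁ v₂ v₃] is singular.
The determinant works out to 27 - 11*k.
Setting this to zero gives k = 27/11.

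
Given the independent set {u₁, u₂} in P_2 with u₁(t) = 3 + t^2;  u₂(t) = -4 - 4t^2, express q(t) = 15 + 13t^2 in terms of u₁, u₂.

q = u₁ - 3u₂

Identify each element with its coordinate vector in ℝ³ via {1, t, t^2}.
Since u₁, u₂ are independent, the coefficients expressing q are uniquely determined by a linear system.
The system has the unique solution (c₁, c₂) = (1, -3).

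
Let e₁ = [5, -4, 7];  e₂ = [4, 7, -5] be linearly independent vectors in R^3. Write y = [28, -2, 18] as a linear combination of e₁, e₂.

Set up the augmented matrix [e₁ | e₂ | y] and row-reduce.
The system has the unique solution (α₁, α₂) = (4, 2).

y = 4e₁ + 2e₂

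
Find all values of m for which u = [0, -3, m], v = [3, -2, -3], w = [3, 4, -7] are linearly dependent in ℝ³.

m = 2

Dependence holds iff the 3×3 matrix [u v w] is singular.
Expanding, det = 18*m - 36.
This vanishes exactly when m = 2.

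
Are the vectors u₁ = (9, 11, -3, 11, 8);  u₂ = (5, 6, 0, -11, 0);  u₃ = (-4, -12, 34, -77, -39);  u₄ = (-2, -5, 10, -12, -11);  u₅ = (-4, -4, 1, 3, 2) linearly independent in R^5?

linearly dependent

Place the vectors as rows of a 5×5 matrix and reduce to echelon form.
The reduction yields 4 nonzero rows, so the rank is 4.
Since rank 4 < 5, the set is linearly dependent.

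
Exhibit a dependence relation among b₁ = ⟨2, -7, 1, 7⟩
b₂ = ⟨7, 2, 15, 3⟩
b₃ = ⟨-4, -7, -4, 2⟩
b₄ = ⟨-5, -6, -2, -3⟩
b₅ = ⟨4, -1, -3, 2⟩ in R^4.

Write the vectors as columns of a matrix and find a nonzero vector in its null space.
One solution (up to scaling) is (2, -1, -3, 1, -1).

2b₁ - b₂ - 3b₃ + b₄ - b₅ = 0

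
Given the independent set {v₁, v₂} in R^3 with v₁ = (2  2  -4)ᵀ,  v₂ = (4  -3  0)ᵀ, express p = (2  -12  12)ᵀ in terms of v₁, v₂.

p = -3v₁ + 2v₂

Set up the augmented matrix [v₁ | v₂ | p] and row-reduce.
Row-reducing the augmented matrix gives the unique coefficients (a₁, a₂) = (-3, 2).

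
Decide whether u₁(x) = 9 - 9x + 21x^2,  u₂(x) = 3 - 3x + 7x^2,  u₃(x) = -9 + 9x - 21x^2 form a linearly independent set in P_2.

linearly dependent

Write each element as a coordinate vector in ℝ³ using {1, x, x^2}.
The matrix [u₁|u₂|u₃] has determinant 0.
A zero determinant means the columns are linearly dependent.
Indeed u₁ - 3u₂ = 0.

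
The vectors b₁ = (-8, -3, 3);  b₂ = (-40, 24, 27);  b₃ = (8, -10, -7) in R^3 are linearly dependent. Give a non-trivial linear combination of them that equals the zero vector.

2b₁ - b₂ - 3b₃ = 0

Row-reduce the matrix with b₁, b₂, b₃ as columns; the null space gives the coefficients.
A generator of the null space is (2, -1, -3).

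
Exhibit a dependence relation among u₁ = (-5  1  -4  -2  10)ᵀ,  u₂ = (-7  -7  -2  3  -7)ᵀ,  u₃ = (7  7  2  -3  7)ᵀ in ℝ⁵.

Row-reduce the matrix with u₁, u₂, u₃ as columns; the null space gives the coefficients.
One solution (up to scaling) is (0, 1, 1).

u₂ + u₃ = 0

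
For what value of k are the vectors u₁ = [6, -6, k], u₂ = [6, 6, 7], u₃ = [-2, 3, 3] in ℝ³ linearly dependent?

k = -29/5

The set is linearly dependent precisely when det[u₁; u₂; u₃] = 0.
Expanding, det = 30*k + 174.
Solving 30*k + 174 = 0 yields k = -29/5.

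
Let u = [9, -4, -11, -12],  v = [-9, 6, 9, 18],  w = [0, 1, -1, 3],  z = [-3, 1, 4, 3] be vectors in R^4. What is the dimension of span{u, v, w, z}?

dim = 2

Put the 4×4 matrix [u|v|w|z] into echelon form.
The echelon form has 2 nonzero rows, so the rank is 2.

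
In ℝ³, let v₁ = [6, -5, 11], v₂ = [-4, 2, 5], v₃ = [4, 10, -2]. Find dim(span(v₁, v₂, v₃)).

Form the matrix with v₁, v₂, v₃ as columns and reduce.
Reduction leaves 3 leading entries, giving rank 3.

3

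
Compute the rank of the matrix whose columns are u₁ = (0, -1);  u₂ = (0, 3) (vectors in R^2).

Put the 2×2 matrix [u₁|u₂] into echelon form.
Exactly 1 pivot survives; hence the rank is 1.

rank 1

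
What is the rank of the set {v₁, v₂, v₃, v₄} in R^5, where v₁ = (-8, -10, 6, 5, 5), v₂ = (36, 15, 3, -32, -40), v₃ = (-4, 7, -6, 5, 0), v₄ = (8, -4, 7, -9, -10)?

rank 3

Apply Gaussian elimination to the matrix whose rows are v₁, v₂, v₃, v₄.
There are 3 pivot columns, so rank = 3.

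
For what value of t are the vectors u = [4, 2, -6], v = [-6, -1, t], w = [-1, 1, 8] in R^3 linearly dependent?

Place the vectors as rows of a 3×3 matrix; dependence ⇔ determinant zero.
Cofactor expansion gives det = 106 - 6*t.
This vanishes exactly when t = 53/3.

t = 53/3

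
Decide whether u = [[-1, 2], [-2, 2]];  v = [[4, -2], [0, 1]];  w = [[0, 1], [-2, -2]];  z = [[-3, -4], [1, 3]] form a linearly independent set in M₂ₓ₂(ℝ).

Write each element as a coordinate vector in ℝ⁴ using {E₁₁, E₁₂, E₂₁, E₂₂}.
Row-reduce the matrix whose columns are u, v, w, z.
The reduction yields 4 nonzero rows, so the rank is 4.
Since rank = 4 (the number of vectors), the set is linearly independent.

linearly independent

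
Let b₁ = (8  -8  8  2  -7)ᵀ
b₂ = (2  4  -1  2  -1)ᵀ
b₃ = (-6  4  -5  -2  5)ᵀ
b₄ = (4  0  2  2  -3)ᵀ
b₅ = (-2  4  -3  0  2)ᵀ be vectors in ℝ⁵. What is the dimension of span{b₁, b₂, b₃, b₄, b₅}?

2

Put the 5×5 matrix [b₁|b₂|b₃|b₄|b₅] into echelon form.
The echelon form has 2 nonzero rows, so the rank is 2.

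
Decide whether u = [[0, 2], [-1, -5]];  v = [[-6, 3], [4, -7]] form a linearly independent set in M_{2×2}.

linearly independent

Take coordinates with respect to the standard basis {E₁₁, E₁₂, E₂₁, E₂₂}.
Place the vectors as rows of a 2×4 matrix and reduce to echelon form.
The reduction yields 2 nonzero rows, so the rank is 2.
Since rank = 2 (the number of vectors), the set is linearly independent.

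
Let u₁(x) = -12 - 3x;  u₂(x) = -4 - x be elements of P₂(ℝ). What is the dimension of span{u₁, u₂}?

Represent each element by its coordinate vector in ℝ³.
Form the matrix with u₁, u₂ as columns and reduce.
Exactly 1 pivot survives; hence the rank is 1.

1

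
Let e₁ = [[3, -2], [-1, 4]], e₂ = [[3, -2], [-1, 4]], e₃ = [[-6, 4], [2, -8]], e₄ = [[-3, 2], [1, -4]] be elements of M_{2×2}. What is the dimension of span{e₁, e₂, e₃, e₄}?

1

Use coordinates relative to {E₁₁, E₁₂, E₂₁, E₂₂}.
Row-reduce the 4×4 matrix with these as rows.
There is 1 pivot column, so rank = 1.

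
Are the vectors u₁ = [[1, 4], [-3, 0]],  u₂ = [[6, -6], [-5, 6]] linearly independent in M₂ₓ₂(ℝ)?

Take coordinates with respect to the standard basis {E₁₁, E₁₂, E₂₁, E₂₂}.
Place the vectors as rows of a 2×4 matrix and reduce to echelon form.
The reduction yields 2 nonzero rows, so the rank is 2.
Since rank = 2 (the number of vectors), the set is linearly independent.

linearly independent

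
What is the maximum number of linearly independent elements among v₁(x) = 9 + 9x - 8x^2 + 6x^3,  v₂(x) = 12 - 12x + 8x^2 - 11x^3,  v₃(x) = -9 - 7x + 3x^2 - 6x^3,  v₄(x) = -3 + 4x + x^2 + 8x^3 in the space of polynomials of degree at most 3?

Represent each element by its coordinate vector in ℝ⁴.
Apply Gaussian elimination to the matrix whose rows are v₁, v₂, v₃, v₄.
There are 4 pivot columns, so rank = 4.

4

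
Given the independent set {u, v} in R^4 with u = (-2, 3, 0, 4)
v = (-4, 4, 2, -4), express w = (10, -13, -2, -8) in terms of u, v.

w = -3u - v

Since u, v are independent, the coefficients expressing w are uniquely determined by a linear system.
Back-substitution yields (c₁, c₂) = (-3, -1).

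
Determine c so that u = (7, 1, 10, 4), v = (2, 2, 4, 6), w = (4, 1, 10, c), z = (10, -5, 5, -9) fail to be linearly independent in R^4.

Place the vectors as rows of a 4×4 matrix; dependence ⇔ determinant zero.
Cofactor expansion gives det = 60*c - 42.
Solving 60*c - 42 = 0 yields c = 7/10.

c = 7/10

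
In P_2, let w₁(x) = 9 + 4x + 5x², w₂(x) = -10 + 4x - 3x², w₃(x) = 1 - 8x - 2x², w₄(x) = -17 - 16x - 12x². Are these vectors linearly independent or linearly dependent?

Take coordinates with respect to the standard basis {1, x, x²}.
There are 4 vectors in a 3-dimensional space, so they cannot be linearly independent.

linearly dependent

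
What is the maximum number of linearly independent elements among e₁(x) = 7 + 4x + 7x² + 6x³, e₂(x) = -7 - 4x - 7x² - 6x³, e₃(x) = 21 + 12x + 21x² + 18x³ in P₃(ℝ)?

1

Use coordinates relative to {1, x, …, x³}.
Apply Gaussian elimination to the matrix whose rows are e₁, e₂, e₃.
Exactly 1 pivot survives; hence the rank is 1.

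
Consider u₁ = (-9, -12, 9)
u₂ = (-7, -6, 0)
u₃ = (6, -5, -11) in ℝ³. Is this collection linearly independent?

linearly independent

Row-reduce the matrix whose columns are u₁, u₂, u₃.
The reduction yields 3 nonzero rows, so the rank is 3.
Since rank = 3 (the number of vectors), the set is linearly independent.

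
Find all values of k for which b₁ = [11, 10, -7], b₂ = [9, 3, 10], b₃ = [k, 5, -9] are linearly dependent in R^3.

The set is linearly dependent precisely when det[b₁; b₂; b₃] = 0.
Expanding, det = 121*k - 352.
This vanishes exactly when k = 32/11.

k = 32/11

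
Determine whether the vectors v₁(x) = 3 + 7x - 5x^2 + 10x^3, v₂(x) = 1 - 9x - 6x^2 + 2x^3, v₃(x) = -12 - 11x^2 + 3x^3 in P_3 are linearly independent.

linearly independent

Take coordinates with respect to the standard basis {1, x, …, x^3}.
Row-reduce the matrix whose columns are v₁, v₂, v₃.
The reduction yields 3 nonzero rows, so the rank is 3.
Since rank = 3 (the number of vectors), the set is linearly independent.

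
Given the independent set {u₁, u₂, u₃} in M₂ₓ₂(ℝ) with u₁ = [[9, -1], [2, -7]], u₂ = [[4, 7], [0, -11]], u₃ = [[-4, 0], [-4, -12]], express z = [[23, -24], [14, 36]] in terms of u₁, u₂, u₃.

z = 3u₁ - 3u₂ - 2u₃

Work in coordinates with respect to the standard basis {E₁₁, E₁₂, E₂₁, E₂₂}.
Write z = c₁u₁ + … + c₃u₃ and equate components.
The system has the unique solution (c₁, c₂, c₃) = (3, -3, -2).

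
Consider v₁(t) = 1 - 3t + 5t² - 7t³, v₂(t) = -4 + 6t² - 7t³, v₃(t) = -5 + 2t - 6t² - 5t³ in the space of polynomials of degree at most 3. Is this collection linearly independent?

linearly independent

Write each element as a coordinate vector in ℝ⁴ using {1, t, …, t³}.
Row-reduce the matrix whose columns are v₁, v₂, v₃.
The reduction yields 3 nonzero rows, so the rank is 3.
Since rank = 3 (the number of vectors), the set is linearly independent.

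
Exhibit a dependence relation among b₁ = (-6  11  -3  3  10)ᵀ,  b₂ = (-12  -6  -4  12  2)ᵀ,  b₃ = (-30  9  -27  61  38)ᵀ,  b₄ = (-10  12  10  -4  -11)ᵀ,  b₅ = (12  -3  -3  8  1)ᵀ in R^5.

3b₁ + 3b₂ - b₃ + 2b₅ = 0

Row-reduce the matrix with b₁, b₂, b₃, b₄, b₅ as columns; the null space gives the coefficients.
The free variable yields coefficients (3, 3, -1, 0, 2) (any nonzero multiple also works).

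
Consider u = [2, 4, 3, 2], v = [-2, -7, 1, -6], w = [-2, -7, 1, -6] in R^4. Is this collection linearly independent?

Two of the vectors are equal, giving an immediate dependence.

linearly dependent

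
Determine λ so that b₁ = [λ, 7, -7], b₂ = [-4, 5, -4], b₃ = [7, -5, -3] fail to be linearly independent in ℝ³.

λ = -5

Place the vectors as rows of a 3×3 matrix; dependence ⇔ determinant zero.
The determinant works out to -35*λ - 175.
This vanishes exactly when λ = -5.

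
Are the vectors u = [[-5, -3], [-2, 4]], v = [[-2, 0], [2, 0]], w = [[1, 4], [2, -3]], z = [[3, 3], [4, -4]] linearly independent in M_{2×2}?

Take coordinates with respect to the standard basis {E₁₁, E₁₂, E₂₁, E₂₂}.
The matrix [u|v|w|z] has determinant 0.
A zero determinant means the columns are linearly dependent.
Indeed u - v + z = 0.

linearly dependent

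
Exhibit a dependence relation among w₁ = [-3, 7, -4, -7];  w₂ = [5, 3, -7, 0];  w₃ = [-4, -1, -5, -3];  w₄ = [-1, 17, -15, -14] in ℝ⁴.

Write the vectors as columns of a matrix and find a nonzero vector in its null space.
The free variable yields coefficients (2, 1, 0, -1) (any nonzero multiple also works).

2w₁ + w₂ - w₄ = 0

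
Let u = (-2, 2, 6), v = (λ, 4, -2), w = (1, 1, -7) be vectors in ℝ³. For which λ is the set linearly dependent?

λ = -6/5

The set is linearly dependent precisely when det[u; v; w] = 0.
Cofactor expansion gives det = 20*λ + 24.
This vanishes exactly when λ = -6/5.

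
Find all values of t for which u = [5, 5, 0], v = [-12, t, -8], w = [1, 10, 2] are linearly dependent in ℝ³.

t = -48

The vectors are dependent exactly when the determinant of the matrix with rows u, v, w vanishes.
The determinant works out to 10*t + 480.
Setting this to zero gives t = -48.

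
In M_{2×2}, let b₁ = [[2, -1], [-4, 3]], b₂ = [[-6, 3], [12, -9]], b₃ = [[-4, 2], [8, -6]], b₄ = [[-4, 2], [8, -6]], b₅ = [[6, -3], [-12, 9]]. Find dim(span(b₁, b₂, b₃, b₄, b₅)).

1

Pass to coordinate vectors with respect to the basis {E₁₁, E₁₂, E₂₁, E₂₂}.
Row-reduce the 5×4 matrix with these as rows.
Reduction leaves 1 leading entry, giving rank 1.
(With 5 elements in a 4-dimensional space the rank is at most 4.)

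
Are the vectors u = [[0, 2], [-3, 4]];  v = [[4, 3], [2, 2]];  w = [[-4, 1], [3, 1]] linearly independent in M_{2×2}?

Write each element as a coordinate vector in ℝ⁴ using {E₁₁, E₁₂, E₂₁, E₂₂}.
Place the vectors as rows of a 3×4 matrix and reduce to echelon form.
The reduction yields 3 nonzero rows, so the rank is 3.
Since rank = 3 (the number of vectors), the set is linearly independent.

linearly independent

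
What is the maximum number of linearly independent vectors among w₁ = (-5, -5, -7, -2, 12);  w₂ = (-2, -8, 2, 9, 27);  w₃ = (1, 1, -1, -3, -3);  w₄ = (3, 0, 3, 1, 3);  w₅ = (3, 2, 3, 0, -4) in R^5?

Form the matrix with w₁, w₂, w₃, w₄, w₅ as columns and reduce.
The echelon form has 3 nonzero rows, so the rank is 3.

3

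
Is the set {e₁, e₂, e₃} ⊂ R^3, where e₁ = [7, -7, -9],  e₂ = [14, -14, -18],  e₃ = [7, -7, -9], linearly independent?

linearly dependent

Form the 3×3 matrix with these as columns; its determinant is 0.
A zero determinant means the columns are linearly dependent.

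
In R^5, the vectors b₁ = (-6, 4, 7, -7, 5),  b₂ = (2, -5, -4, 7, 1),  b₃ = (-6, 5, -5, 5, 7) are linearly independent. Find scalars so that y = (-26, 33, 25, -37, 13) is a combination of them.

y = 2b₁ - 4b₂ + b₃

Write y = c₁b₁ + … + c₃b₃ and equate components.
The system has the unique solution (c₁, c₂, c₃) = (2, -4, 1).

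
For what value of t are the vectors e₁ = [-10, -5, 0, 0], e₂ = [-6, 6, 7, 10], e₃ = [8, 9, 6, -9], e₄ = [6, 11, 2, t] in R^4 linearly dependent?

Dependence holds iff the 4×4 matrix [e₁ e₂ e₃ e₄] is singular.
The determinant works out to 7220 - 190*t.
Solving 7220 - 190*t = 0 yields t = 38.

t = 38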